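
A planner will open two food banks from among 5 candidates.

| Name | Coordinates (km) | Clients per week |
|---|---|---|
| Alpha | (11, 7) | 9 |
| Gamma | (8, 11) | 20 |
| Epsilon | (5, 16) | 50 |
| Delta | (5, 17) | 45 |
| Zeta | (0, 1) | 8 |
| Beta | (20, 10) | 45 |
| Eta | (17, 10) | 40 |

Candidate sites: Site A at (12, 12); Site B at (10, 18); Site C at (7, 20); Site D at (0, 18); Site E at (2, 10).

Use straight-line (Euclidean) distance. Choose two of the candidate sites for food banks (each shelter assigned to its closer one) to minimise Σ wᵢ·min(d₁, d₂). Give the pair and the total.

Evaluate every pair (each demand assigned to the nearer of the two):
  {Site A, Site C}: total = 1230.9
  {Site A, Site B}: total = 1343.8
  {Site A, Site D}: total = 1343.8
  {Site A, Site E}: total = 1466.7
  {Site B, Site E}: total = 1781.0
  {Site B, Site C}: total = 1790.1
  {Site B, Site D}: total = 1881.2
  {Site C, Site E}: total = 1970.4
  {Site C, Site D}: total = 2129.1
  {Site D, Site E}: total = 2189.5
Best pair: {Site A, Site C} with total 1230.9.

{Site A, Site C}, total 1230.9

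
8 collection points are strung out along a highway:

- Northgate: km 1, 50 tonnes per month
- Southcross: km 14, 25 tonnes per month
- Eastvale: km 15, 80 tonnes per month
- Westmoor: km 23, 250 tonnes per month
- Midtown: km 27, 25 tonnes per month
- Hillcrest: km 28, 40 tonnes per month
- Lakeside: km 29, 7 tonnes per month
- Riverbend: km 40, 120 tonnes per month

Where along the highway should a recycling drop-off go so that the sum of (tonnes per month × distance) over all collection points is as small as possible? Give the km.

x = 23

For a sum of weighted absolute distances on a line, the optimum is the weighted median (not the mean). Total weight W = 597; half-weight = 298.5.
Sort by position and accumulate weight:
  km 1 (Northgate, w=50) → cum 50
  km 14 (Southcross, w=25) → cum 75
  km 15 (Eastvale, w=80) → cum 155
  km 23 (Westmoor, w=250) → cum 405  ≥ 298.5 → median here
  km 27 (Midtown, w=25) → cum 430
  km 28 (Hillcrest, w=40) → cum 470
  km 29 (Lakeside, w=7) → cum 477
  km 40 (Riverbend, w=120) → cum 597
Optimal location: km 23.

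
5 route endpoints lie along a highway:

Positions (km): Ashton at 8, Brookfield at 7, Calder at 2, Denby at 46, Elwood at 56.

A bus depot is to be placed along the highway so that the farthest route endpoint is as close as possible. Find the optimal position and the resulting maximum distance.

location 29, max distance 27

The 1-center on a line is the midpoint of the two extreme points: leftmost at 2, rightmost at 56.
Optimal location = (2 + 56)/2 = 29; maximum distance = (56 − 2)/2 = 27.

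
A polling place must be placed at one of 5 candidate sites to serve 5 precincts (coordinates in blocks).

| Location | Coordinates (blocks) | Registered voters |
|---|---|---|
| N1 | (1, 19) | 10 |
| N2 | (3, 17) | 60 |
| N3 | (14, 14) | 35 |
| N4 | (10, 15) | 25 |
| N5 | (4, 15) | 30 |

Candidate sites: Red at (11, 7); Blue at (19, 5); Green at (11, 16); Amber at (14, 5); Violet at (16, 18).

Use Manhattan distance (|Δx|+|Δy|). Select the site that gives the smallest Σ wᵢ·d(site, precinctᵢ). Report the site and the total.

Green, total 1135 blocks

Total weighted distance at each candidate:
  Red (11, 7): total = 2325
  Blue (19, 5): total = 3715
  Green (11, 16): total = 1135
  Amber (14, 5): total = 2915
  Violet (16, 18): total = 1885
Minimum is at Green with total 1135 blocks.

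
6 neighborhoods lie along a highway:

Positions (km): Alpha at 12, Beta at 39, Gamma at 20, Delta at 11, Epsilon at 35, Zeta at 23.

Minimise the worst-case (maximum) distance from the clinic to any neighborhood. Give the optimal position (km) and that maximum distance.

location 25, max distance 14

The 1-center on a line is the midpoint of the two extreme points: leftmost at 11, rightmost at 39.
Optimal location = (11 + 39)/2 = 25; maximum distance = (39 − 11)/2 = 14.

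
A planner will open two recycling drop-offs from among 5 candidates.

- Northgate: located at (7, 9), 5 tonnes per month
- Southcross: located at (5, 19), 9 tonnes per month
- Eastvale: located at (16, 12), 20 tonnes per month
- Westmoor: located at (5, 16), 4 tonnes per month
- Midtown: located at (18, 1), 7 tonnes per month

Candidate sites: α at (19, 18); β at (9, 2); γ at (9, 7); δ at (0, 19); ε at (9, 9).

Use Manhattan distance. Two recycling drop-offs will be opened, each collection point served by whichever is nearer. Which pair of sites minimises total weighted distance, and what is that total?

Evaluate every pair (each demand assigned to the nearer of the two):
  {δ, ε}: total = 406
  {γ, δ}: total = 442
  {β, ε}: total = 450
  {α, δ}: total = 468
  {α, ε}: total = 479
  {γ, ε}: total = 485
  {α, γ}: total = 492
  {α, β}: total = 494
  {β, γ}: total = 526
  {β, δ}: total = 532
Best pair: {δ, ε} with total 406.

{δ, ε}, total 406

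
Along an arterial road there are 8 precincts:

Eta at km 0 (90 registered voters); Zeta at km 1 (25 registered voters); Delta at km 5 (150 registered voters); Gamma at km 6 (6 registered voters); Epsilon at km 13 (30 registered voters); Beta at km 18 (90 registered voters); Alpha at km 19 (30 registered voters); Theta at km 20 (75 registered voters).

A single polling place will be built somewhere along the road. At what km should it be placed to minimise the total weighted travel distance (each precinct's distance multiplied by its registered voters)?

x = 5

For a sum of weighted absolute distances on a line, the optimum is the weighted median (not the mean). Total weight W = 496; half-weight = 248.
Sort by position and accumulate weight:
  km 0 (Eta, w=90) → cum 90
  km 1 (Zeta, w=25) → cum 115
  km 5 (Delta, w=150) → cum 265  ≥ 248 → median here
  km 6 (Gamma, w=6) → cum 271
  km 13 (Epsilon, w=30) → cum 301
  km 18 (Beta, w=90) → cum 391
  km 19 (Alpha, w=30) → cum 421
  km 20 (Theta, w=75) → cum 496
Optimal location: km 5.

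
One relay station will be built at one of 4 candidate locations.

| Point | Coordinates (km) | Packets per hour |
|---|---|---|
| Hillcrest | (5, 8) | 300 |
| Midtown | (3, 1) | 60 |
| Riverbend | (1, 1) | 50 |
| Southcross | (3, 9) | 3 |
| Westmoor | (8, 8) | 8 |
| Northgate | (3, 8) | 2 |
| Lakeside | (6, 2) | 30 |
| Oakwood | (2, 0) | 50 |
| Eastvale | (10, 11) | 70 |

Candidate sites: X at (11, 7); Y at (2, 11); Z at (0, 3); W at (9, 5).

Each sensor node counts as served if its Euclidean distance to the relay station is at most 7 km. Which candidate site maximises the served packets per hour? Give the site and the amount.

Coverage radius r = 7 km; a point is covered iff (Δx)²+(Δy)² ≤ 7² = 49.
  X (11, 7): covers {Hillcrest, Westmoor, Eastvale} → 378
  Y (2, 11): covers {Hillcrest, Southcross, Westmoor, Northgate} → 313
  Z (0, 3): covers {Midtown, Riverbend, Southcross, Northgate, Lakeside, Oakwood} → 195
  W (9, 5): covers {Hillcrest, Westmoor, Northgate, Lakeside, Eastvale} → 410
Maximum coverage at W: 410 packets per hour.

W, covering 410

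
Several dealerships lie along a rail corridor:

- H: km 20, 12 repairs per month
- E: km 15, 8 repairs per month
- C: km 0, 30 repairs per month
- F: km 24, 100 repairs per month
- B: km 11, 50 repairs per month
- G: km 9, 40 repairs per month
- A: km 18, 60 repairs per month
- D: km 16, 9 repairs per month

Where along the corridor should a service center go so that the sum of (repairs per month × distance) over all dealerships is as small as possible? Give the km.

For a sum of weighted absolute distances on a line, the optimum is the weighted median (not the mean). Total weight W = 309; half-weight = 154.5.
Sort by position and accumulate weight:
  km 0 (C, w=30) → cum 30
  km 9 (G, w=40) → cum 70
  km 11 (B, w=50) → cum 120
  km 15 (E, w=8) → cum 128
  km 16 (D, w=9) → cum 137
  km 18 (A, w=60) → cum 197  ≥ 154.5 → median here
  km 20 (H, w=12) → cum 209
  km 24 (F, w=100) → cum 309
Optimal location: km 18.

x = 18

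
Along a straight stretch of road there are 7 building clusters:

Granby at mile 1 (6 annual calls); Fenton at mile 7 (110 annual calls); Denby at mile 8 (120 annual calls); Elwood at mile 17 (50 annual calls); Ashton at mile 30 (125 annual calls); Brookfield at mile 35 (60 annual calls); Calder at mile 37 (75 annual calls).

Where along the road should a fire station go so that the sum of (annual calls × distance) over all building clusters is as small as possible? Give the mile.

For a sum of weighted absolute distances on a line, the optimum is the weighted median (not the mean). Total weight W = 546; half-weight = 273.
Sort by position and accumulate weight:
  mile 1 (Granby, w=6) → cum 6
  mile 7 (Fenton, w=110) → cum 116
  mile 8 (Denby, w=120) → cum 236
  mile 17 (Elwood, w=50) → cum 286  ≥ 273 → median here
  mile 30 (Ashton, w=125) → cum 411
  mile 35 (Brookfield, w=60) → cum 471
  mile 37 (Calder, w=75) → cum 546
Optimal location: mile 17.

x = 17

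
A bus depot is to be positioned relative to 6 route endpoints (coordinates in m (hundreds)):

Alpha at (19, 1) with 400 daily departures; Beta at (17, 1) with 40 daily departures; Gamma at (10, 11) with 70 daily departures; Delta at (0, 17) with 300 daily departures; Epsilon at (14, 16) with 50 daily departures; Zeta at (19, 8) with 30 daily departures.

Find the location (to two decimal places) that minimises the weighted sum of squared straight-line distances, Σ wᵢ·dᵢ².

The minimiser of Σwᵢ‖p−pᵢ‖² is the weighted centroid p* = (Σwᵢpᵢ)/(Σwᵢ).
Σwᵢ = 890.
Σwᵢxᵢ = 400·19 + 40·17 + 70·10 + 300·0 + 50·14 + 30·19 = 10250.
Σwᵢyᵢ = 400·1 + 40·1 + 70·11 + 300·17 + 50·16 + 30·8 = 7350.
x* = 10250/890 = 11.52, y* = 7350/890 = 8.26.

(11.52, 8.26)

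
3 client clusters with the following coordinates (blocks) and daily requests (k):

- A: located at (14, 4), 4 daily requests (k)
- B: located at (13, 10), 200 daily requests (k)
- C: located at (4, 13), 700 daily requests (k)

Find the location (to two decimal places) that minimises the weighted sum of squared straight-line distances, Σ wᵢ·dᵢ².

The minimiser of Σwᵢ‖p−pᵢ‖² is the weighted centroid p* = (Σwᵢpᵢ)/(Σwᵢ).
Σwᵢ = 904.
Σwᵢxᵢ = 4·14 + 200·13 + 700·4 = 5456.
Σwᵢyᵢ = 4·4 + 200·10 + 700·13 = 11116.
x* = 5456/904 = 6.04, y* = 11116/904 = 12.30.

(6.04, 12.30)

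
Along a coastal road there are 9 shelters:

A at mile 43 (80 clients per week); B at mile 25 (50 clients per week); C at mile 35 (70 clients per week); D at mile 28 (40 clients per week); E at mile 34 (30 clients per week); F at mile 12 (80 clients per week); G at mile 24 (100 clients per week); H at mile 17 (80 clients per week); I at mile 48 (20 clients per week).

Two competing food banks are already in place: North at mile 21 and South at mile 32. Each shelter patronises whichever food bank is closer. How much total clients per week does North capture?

The indifferent point is the midpoint (21+32)/2 = 26.5; shelters left of it (closer to North at 21) go to North, those right go to South.
  F at 12 (w=80) → North
  H at 17 (w=80) → North
  G at 24 (w=100) → North
  B at 25 (w=50) → North
  D at 28 (w=40) → South
  E at 34 (w=30) → South
  C at 35 (w=70) → South
  A at 43 (w=80) → South
  I at 48 (w=20) → South
North captures 310; South captures 240.

310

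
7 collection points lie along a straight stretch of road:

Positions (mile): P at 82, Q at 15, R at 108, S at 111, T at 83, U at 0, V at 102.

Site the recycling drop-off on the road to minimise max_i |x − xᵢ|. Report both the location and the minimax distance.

The 1-center on a line is the midpoint of the two extreme points: leftmost at 0, rightmost at 111.
Optimal location = (0 + 111)/2 = 55.5; maximum distance = (111 − 0)/2 = 55.5.

location 55.5, max distance 55.5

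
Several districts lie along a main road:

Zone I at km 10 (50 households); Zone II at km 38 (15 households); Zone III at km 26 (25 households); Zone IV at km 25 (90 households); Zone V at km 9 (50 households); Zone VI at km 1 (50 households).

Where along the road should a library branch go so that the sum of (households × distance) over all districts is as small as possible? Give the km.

x = 10

For a sum of weighted absolute distances on a line, the optimum is the weighted median (not the mean). Total weight W = 280; half-weight = 140.
Sort by position and accumulate weight:
  km 1 (Zone VI, w=50) → cum 50
  km 9 (Zone V, w=50) → cum 100
  km 10 (Zone I, w=50) → cum 150  ≥ 140 → median here
  km 25 (Zone IV, w=90) → cum 240
  km 26 (Zone III, w=25) → cum 265
  km 38 (Zone II, w=15) → cum 280
Optimal location: km 10.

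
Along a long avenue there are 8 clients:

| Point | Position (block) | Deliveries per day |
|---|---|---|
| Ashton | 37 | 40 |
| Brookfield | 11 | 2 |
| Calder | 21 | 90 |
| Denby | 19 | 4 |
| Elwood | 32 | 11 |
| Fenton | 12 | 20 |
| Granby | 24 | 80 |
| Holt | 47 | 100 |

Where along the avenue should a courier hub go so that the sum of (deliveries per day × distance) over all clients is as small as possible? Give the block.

For a sum of weighted absolute distances on a line, the optimum is the weighted median (not the mean). Total weight W = 347; half-weight = 173.5.
Sort by position and accumulate weight:
  block 11 (Brookfield, w=2) → cum 2
  block 12 (Fenton, w=20) → cum 22
  block 19 (Denby, w=4) → cum 26
  block 21 (Calder, w=90) → cum 116
  block 24 (Granby, w=80) → cum 196  ≥ 173.5 → median here
  block 32 (Elwood, w=11) → cum 207
  block 37 (Ashton, w=40) → cum 247
  block 47 (Holt, w=100) → cum 347
Optimal location: block 24.

x = 24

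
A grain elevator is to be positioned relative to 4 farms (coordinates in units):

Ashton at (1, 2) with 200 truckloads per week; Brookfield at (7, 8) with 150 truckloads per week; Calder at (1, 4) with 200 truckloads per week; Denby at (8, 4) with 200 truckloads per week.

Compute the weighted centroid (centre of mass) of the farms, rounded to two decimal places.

The minimiser of Σwᵢ‖p−pᵢ‖² is the weighted centroid p* = (Σwᵢpᵢ)/(Σwᵢ).
Σwᵢ = 750.
Σwᵢxᵢ = 200·1 + 150·7 + 200·1 + 200·8 = 3050.
Σwᵢyᵢ = 200·2 + 150·8 + 200·4 + 200·4 = 3200.
x* = 3050/750 = 4.07, y* = 3200/750 = 4.27.

(4.07, 4.27)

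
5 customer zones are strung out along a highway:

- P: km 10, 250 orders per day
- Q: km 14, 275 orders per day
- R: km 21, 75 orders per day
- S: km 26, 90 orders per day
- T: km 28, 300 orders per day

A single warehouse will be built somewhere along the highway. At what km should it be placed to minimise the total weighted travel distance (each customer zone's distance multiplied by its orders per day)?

For a sum of weighted absolute distances on a line, the optimum is the weighted median (not the mean). Total weight W = 990; half-weight = 495.
Sort by position and accumulate weight:
  km 10 (P, w=250) → cum 250
  km 14 (Q, w=275) → cum 525  ≥ 495 → median here
  km 21 (R, w=75) → cum 600
  km 26 (S, w=90) → cum 690
  km 28 (T, w=300) → cum 990
Optimal location: km 14.

x = 14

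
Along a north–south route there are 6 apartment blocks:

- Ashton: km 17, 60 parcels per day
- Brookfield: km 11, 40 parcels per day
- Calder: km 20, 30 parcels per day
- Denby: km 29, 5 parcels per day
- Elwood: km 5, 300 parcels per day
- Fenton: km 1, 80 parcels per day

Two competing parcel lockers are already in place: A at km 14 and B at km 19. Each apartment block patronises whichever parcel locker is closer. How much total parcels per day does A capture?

The indifferent point is the midpoint (14+19)/2 = 16.5; apartment blocks left of it (closer to A at 14) go to A, those right go to B.
  Fenton at 1 (w=80) → A
  Elwood at 5 (w=300) → A
  Brookfield at 11 (w=40) → A
  Ashton at 17 (w=60) → B
  Calder at 20 (w=30) → B
  Denby at 29 (w=5) → B
A captures 420; B captures 95.

420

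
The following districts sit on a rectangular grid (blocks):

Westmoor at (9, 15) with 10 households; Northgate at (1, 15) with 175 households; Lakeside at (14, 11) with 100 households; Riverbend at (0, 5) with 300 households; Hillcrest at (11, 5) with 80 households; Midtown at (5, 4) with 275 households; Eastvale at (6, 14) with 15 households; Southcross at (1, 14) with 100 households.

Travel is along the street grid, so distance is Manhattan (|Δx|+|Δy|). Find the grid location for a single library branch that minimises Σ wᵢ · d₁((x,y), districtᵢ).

Manhattan distance separates: Σwᵢ(|x−xᵢ|+|y−yᵢ|) = Σwᵢ|x−xᵢ| + Σwᵢ|y−yᵢ|, so x and y are optimised independently as 1-D weighted medians.
Total weight W = 1055; half = 527.5.
x-coordinate, sorted with cumulative weight:
  x=0 (Riverbend, w=300) cum 300
  x=1 (Northgate, w=175) cum 475
  x=1 (Southcross, w=100) cum 575  ← median
  x=5 (Midtown, w=275) cum 850
  x=6 (Eastvale, w=15) cum 865
  x=9 (Westmoor, w=10) cum 875
  x=11 (Hillcrest, w=80) cum 955
  x=14 (Lakeside, w=100) cum 1055
⇒ x* = 1
y-coordinate, sorted with cumulative weight:
  y=4 (Midtown, w=275) cum 275
  y=5 (Riverbend, w=300) cum 575  ← median
  y=5 (Hillcrest, w=80) cum 655
  y=11 (Lakeside, w=100) cum 755
  y=14 (Eastvale, w=15) cum 770
  y=14 (Southcross, w=100) cum 870
  y=15 (Westmoor, w=10) cum 880
  y=15 (Northgate, w=175) cum 1055
⇒ y* = 5

(1, 5)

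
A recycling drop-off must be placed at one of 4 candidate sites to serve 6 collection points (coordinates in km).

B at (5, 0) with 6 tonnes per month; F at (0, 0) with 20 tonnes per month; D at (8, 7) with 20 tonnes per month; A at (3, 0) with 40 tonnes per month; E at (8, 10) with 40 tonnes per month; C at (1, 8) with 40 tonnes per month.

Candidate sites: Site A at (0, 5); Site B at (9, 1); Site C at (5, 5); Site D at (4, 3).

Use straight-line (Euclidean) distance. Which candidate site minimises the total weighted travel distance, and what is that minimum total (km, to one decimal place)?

Total weighted distance at each candidate:
  Site A (0, 5): total = 1044.4
  Site B (9, 1): total = 1358.2
  Site C (5, 5): total = 892.2
  Site D (4, 3): total = 914.3
Minimum is at Site C with total 892.2 km.

Site C, total 892.2 km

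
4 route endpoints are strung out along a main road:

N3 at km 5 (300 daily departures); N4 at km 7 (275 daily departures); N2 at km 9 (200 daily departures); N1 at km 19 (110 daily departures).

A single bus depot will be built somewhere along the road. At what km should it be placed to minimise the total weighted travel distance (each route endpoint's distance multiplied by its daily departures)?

For a sum of weighted absolute distances on a line, the optimum is the weighted median (not the mean). Total weight W = 885; half-weight = 442.5.
Sort by position and accumulate weight:
  km 5 (N3, w=300) → cum 300
  km 7 (N4, w=275) → cum 575  ≥ 442.5 → median here
  km 9 (N2, w=200) → cum 775
  km 19 (N1, w=110) → cum 885
Optimal location: km 7.

x = 7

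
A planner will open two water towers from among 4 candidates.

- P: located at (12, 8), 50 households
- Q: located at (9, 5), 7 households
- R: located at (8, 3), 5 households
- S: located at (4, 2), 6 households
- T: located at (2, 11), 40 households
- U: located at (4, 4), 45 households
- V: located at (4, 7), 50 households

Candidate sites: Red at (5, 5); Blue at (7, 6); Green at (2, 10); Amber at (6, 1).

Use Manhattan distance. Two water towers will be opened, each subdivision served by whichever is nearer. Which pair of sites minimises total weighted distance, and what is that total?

{Red, Green}, total 857

Evaluate every pair (each demand assigned to the nearer of the two):
  {Red, Green}: total = 857
  {Blue, Green}: total = 898
  {Red, Blue}: total = 1015
  {Red, Amber}: total = 1166
  {Green, Amber}: total = 1202
  {Blue, Amber}: total = 1234
Best pair: {Red, Green} with total 857.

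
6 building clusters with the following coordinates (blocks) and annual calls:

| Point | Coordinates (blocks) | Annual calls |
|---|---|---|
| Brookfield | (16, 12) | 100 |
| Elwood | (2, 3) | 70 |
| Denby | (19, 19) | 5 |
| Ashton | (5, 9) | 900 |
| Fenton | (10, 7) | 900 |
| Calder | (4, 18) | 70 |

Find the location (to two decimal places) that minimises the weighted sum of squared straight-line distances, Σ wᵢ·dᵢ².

The minimiser of Σwᵢ‖p−pᵢ‖² is the weighted centroid p* = (Σwᵢpᵢ)/(Σwᵢ).
Σwᵢ = 2045.
Σwᵢxᵢ = 100·16 + 70·2 + 5·19 + 900·5 + 900·10 + 70·4 = 15615.
Σwᵢyᵢ = 100·12 + 70·3 + 5·19 + 900·9 + 900·7 + 70·18 = 17165.
x* = 15615/2045 = 7.64, y* = 17165/2045 = 8.39.

(7.64, 8.39)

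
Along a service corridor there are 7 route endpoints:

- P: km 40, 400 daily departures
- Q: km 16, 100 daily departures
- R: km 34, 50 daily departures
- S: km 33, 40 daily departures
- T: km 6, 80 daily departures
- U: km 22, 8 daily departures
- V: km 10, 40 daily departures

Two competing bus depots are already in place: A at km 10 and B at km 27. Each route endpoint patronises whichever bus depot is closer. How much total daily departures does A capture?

220

The indifferent point is the midpoint (10+27)/2 = 18.5; route endpoints left of it (closer to A at 10) go to A, those right go to B.
  T at 6 (w=80) → A
  V at 10 (w=40) → A
  Q at 16 (w=100) → A
  U at 22 (w=8) → B
  S at 33 (w=40) → B
  R at 34 (w=50) → B
  P at 40 (w=400) → B
A captures 220; B captures 498.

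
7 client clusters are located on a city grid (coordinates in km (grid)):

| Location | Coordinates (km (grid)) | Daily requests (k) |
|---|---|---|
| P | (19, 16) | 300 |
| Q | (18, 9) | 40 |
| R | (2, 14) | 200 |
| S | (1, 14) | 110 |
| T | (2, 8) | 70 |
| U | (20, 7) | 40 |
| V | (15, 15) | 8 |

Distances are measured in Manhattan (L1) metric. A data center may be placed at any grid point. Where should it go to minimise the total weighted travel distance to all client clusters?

Manhattan distance separates: Σwᵢ(|x−xᵢ|+|y−yᵢ|) = Σwᵢ|x−xᵢ| + Σwᵢ|y−yᵢ|, so x and y are optimised independently as 1-D weighted medians.
Total weight W = 768; half = 384.
x-coordinate, sorted with cumulative weight:
  x=1 (S, w=110) cum 110
  x=2 (R, w=200) cum 310
  x=2 (T, w=70) cum 380
  x=15 (V, w=8) cum 388  ← median
  x=18 (Q, w=40) cum 428
  x=19 (P, w=300) cum 728
  x=20 (U, w=40) cum 768
⇒ x* = 15
y-coordinate, sorted with cumulative weight:
  y=7 (U, w=40) cum 40
  y=8 (T, w=70) cum 110
  y=9 (Q, w=40) cum 150
  y=14 (R, w=200) cum 350
  y=14 (S, w=110) cum 460  ← median
  y=15 (V, w=8) cum 468
  y=16 (P, w=300) cum 768
⇒ y* = 14

(15, 14)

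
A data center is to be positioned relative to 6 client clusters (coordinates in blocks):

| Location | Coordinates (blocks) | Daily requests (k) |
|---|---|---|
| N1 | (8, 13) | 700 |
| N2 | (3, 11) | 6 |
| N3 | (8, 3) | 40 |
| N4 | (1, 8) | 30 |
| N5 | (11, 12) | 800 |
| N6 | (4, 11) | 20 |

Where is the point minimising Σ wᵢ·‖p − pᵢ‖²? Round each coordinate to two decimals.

The minimiser of Σwᵢ‖p−pᵢ‖² is the weighted centroid p* = (Σwᵢpᵢ)/(Σwᵢ).
Σwᵢ = 1596.
Σwᵢxᵢ = 700·8 + 6·3 + 40·8 + 30·1 + 800·11 + 20·4 = 14848.
Σwᵢyᵢ = 700·13 + 6·11 + 40·3 + 30·8 + 800·12 + 20·11 = 19346.
x* = 14848/1596 = 9.30, y* = 19346/1596 = 12.12.

(9.30, 12.12)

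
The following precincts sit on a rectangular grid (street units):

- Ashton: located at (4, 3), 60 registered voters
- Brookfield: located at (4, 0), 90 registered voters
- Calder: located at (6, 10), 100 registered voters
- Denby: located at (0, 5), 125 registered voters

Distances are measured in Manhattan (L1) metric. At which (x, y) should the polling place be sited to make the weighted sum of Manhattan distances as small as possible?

(4, 5)

Manhattan distance separates: Σwᵢ(|x−xᵢ|+|y−yᵢ|) = Σwᵢ|x−xᵢ| + Σwᵢ|y−yᵢ|, so x and y are optimised independently as 1-D weighted medians.
Total weight W = 375; half = 187.5.
x-coordinate, sorted with cumulative weight:
  x=0 (Denby, w=125) cum 125
  x=4 (Ashton, w=60) cum 185
  x=4 (Brookfield, w=90) cum 275  ← median
  x=6 (Calder, w=100) cum 375
⇒ x* = 4
y-coordinate, sorted with cumulative weight:
  y=0 (Brookfield, w=90) cum 90
  y=3 (Ashton, w=60) cum 150
  y=5 (Denby, w=125) cum 275  ← median
  y=10 (Calder, w=100) cum 375
⇒ y* = 5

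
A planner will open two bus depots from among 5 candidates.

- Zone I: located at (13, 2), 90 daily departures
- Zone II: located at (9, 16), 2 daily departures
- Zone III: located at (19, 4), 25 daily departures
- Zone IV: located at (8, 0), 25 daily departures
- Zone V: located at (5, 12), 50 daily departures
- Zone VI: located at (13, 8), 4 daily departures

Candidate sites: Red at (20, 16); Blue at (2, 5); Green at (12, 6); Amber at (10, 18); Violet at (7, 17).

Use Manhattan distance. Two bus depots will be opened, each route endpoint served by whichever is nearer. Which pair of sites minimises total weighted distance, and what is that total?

Evaluate every pair (each demand assigned to the nearer of the two):
  {Green, Violet}: total = 1293
  {Blue, Green}: total = 1463
  {Green, Amber}: total = 1493
  {Red, Green}: total = 1609
  {Blue, Violet}: total = 2397
  {Red, Blue}: total = 2438
  {Blue, Amber}: total = 2543
  {Red, Violet}: total = 3081
  {Red, Amber}: total = 3143
  {Amber, Violet}: total = 3143
Best pair: {Green, Violet} with total 1293.

{Green, Violet}, total 1293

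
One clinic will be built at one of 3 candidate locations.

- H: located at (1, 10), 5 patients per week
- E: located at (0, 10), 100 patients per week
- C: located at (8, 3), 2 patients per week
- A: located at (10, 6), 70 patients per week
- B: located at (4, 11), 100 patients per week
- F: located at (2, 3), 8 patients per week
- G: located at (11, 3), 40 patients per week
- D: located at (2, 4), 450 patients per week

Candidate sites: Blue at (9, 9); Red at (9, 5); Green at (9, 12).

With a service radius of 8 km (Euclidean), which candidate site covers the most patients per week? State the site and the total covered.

Coverage radius r = 8 km; a point is covered iff (Δx)²+(Δy)² ≤ 8² = 64.
  Blue (9, 9): covers {C, A, B, G} → 212
  Red (9, 5): covers {C, A, B, F, G, D} → 670
  Green (9, 12): covers {A, B} → 170
Maximum coverage at Red: 670 patients per week.

Red, covering 670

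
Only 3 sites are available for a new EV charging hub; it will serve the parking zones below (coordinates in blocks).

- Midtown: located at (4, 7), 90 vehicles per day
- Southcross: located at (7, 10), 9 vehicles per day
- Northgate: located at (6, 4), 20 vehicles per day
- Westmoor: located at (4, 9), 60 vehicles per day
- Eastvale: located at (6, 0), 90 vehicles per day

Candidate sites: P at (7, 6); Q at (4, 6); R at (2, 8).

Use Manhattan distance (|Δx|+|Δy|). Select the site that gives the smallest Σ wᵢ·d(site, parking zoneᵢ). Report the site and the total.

Q, total 1133 blocks

Total weighted distance at each candidate:
  P (7, 6): total = 1446
  Q (4, 6): total = 1133
  R (2, 8): total = 1753
Minimum is at Q with total 1133 blocks.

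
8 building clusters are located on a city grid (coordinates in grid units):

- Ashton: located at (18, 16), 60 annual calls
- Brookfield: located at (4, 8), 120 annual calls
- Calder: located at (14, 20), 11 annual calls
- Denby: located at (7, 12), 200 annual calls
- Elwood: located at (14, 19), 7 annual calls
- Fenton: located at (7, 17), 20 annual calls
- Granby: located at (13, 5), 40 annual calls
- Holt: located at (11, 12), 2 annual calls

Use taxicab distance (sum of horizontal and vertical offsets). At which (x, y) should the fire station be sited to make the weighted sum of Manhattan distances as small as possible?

(7, 12)

Manhattan distance separates: Σwᵢ(|x−xᵢ|+|y−yᵢ|) = Σwᵢ|x−xᵢ| + Σwᵢ|y−yᵢ|, so x and y are optimised independently as 1-D weighted medians.
Total weight W = 460; half = 230.
x-coordinate, sorted with cumulative weight:
  x=4 (Brookfield, w=120) cum 120
  x=7 (Denby, w=200) cum 320  ← median
  x=7 (Fenton, w=20) cum 340
  x=11 (Holt, w=2) cum 342
  x=13 (Granby, w=40) cum 382
  x=14 (Calder, w=11) cum 393
  x=14 (Elwood, w=7) cum 400
  x=18 (Ashton, w=60) cum 460
⇒ x* = 7
y-coordinate, sorted with cumulative weight:
  y=5 (Granby, w=40) cum 40
  y=8 (Brookfield, w=120) cum 160
  y=12 (Denby, w=200) cum 360  ← median
  y=12 (Holt, w=2) cum 362
  y=16 (Ashton, w=60) cum 422
  y=17 (Fenton, w=20) cum 442
  y=19 (Elwood, w=7) cum 449
  y=20 (Calder, w=11) cum 460
⇒ y* = 12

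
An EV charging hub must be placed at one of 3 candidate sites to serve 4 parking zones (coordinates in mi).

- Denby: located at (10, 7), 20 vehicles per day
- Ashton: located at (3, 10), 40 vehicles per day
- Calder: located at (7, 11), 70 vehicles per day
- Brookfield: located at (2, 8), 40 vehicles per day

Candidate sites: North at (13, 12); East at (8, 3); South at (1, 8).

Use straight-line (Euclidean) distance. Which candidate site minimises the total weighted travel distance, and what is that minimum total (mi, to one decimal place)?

Total weighted distance at each candidate:
  North (13, 12): total = 1418.5
  East (8, 3): total = 1310.3
  South (1, 8): total = 803.8
Minimum is at South with total 803.8 mi.

South, total 803.8 mi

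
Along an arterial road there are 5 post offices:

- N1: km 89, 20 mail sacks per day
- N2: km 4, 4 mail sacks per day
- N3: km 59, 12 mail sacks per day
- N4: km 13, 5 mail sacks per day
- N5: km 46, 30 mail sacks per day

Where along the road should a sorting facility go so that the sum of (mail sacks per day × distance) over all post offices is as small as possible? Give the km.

For a sum of weighted absolute distances on a line, the optimum is the weighted median (not the mean). Total weight W = 71; half-weight = 35.5.
Sort by position and accumulate weight:
  km 4 (N2, w=4) → cum 4
  km 13 (N4, w=5) → cum 9
  km 46 (N5, w=30) → cum 39  ≥ 35.5 → median here
  km 59 (N3, w=12) → cum 51
  km 89 (N1, w=20) → cum 71
Optimal location: km 46.

x = 46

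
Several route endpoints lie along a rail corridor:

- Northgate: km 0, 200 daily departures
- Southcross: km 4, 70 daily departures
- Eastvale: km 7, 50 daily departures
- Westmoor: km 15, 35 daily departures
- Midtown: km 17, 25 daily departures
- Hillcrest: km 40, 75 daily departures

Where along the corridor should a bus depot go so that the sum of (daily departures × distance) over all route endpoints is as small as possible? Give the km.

x = 4

For a sum of weighted absolute distances on a line, the optimum is the weighted median (not the mean). Total weight W = 455; half-weight = 227.5.
Sort by position and accumulate weight:
  km 0 (Northgate, w=200) → cum 200
  km 4 (Southcross, w=70) → cum 270  ≥ 227.5 → median here
  km 7 (Eastvale, w=50) → cum 320
  km 15 (Westmoor, w=35) → cum 355
  km 17 (Midtown, w=25) → cum 380
  km 40 (Hillcrest, w=75) → cum 455
Optimal location: km 4.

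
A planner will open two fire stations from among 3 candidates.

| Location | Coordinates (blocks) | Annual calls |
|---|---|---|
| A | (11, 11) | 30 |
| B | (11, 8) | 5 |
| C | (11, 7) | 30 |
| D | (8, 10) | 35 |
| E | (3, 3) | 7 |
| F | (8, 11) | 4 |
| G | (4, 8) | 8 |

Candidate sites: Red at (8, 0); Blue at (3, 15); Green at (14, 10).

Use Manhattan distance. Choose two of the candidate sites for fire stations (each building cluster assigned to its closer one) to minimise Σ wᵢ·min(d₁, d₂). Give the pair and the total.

{Blue, Green}, total 711

Evaluate every pair (each demand assigned to the nearer of the two):
  {Blue, Green}: total = 711
  {Red, Green}: total = 715
  {Red, Blue}: total = 1221
Best pair: {Blue, Green} with total 711.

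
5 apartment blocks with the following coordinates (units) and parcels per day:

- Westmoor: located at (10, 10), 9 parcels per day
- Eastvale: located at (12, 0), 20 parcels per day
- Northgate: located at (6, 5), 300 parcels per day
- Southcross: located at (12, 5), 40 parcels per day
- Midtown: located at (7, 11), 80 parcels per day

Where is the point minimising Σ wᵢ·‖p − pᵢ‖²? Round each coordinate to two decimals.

(7.06, 5.95)

The minimiser of Σwᵢ‖p−pᵢ‖² is the weighted centroid p* = (Σwᵢpᵢ)/(Σwᵢ).
Σwᵢ = 449.
Σwᵢxᵢ = 9·10 + 20·12 + 300·6 + 40·12 + 80·7 = 3170.
Σwᵢyᵢ = 9·10 + 20·0 + 300·5 + 40·5 + 80·11 = 2670.
x* = 3170/449 = 7.06, y* = 2670/449 = 5.95.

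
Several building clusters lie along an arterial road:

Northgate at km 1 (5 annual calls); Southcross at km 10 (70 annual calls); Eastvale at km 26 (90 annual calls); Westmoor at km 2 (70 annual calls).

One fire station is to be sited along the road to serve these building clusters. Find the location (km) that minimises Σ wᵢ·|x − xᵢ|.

For a sum of weighted absolute distances on a line, the optimum is the weighted median (not the mean). Total weight W = 235; half-weight = 117.5.
Sort by position and accumulate weight:
  km 1 (Northgate, w=5) → cum 5
  km 2 (Westmoor, w=70) → cum 75
  km 10 (Southcross, w=70) → cum 145  ≥ 117.5 → median here
  km 26 (Eastvale, w=90) → cum 235
Optimal location: km 10.

x = 10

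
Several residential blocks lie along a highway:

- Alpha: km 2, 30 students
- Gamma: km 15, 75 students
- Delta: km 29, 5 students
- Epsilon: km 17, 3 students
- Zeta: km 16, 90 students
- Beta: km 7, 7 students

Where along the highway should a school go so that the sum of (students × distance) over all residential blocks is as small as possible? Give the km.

For a sum of weighted absolute distances on a line, the optimum is the weighted median (not the mean). Total weight W = 210; half-weight = 105.
Sort by position and accumulate weight:
  km 2 (Alpha, w=30) → cum 30
  km 7 (Beta, w=7) → cum 37
  km 15 (Gamma, w=75) → cum 112  ≥ 105 → median here
  km 16 (Zeta, w=90) → cum 202
  km 17 (Epsilon, w=3) → cum 205
  km 29 (Delta, w=5) → cum 210
Optimal location: km 15.

x = 15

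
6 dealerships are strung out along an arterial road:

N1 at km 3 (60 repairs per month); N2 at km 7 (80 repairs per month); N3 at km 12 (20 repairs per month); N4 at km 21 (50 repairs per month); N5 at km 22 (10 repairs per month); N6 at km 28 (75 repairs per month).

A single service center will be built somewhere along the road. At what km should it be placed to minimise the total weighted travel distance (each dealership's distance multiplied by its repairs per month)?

x = 12

For a sum of weighted absolute distances on a line, the optimum is the weighted median (not the mean). Total weight W = 295; half-weight = 147.5.
Sort by position and accumulate weight:
  km 3 (N1, w=60) → cum 60
  km 7 (N2, w=80) → cum 140
  km 12 (N3, w=20) → cum 160  ≥ 147.5 → median here
  km 21 (N4, w=50) → cum 210
  km 22 (N5, w=10) → cum 220
  km 28 (N6, w=75) → cum 295
Optimal location: km 12.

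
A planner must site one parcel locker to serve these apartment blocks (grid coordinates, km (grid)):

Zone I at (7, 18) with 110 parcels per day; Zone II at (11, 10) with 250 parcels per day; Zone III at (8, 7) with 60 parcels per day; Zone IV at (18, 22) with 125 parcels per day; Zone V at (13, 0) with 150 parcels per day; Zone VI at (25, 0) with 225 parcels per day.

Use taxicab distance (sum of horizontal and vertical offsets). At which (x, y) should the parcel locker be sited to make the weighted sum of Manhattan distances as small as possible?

(13, 10)

Manhattan distance separates: Σwᵢ(|x−xᵢ|+|y−yᵢ|) = Σwᵢ|x−xᵢ| + Σwᵢ|y−yᵢ|, so x and y are optimised independently as 1-D weighted medians.
Total weight W = 920; half = 460.
x-coordinate, sorted with cumulative weight:
  x=7 (Zone I, w=110) cum 110
  x=8 (Zone III, w=60) cum 170
  x=11 (Zone II, w=250) cum 420
  x=13 (Zone V, w=150) cum 570  ← median
  x=18 (Zone IV, w=125) cum 695
  x=25 (Zone VI, w=225) cum 920
⇒ x* = 13
y-coordinate, sorted with cumulative weight:
  y=0 (Zone V, w=150) cum 150
  y=0 (Zone VI, w=225) cum 375
  y=7 (Zone III, w=60) cum 435
  y=10 (Zone II, w=250) cum 685  ← median
  y=18 (Zone I, w=110) cum 795
  y=22 (Zone IV, w=125) cum 920
⇒ y* = 10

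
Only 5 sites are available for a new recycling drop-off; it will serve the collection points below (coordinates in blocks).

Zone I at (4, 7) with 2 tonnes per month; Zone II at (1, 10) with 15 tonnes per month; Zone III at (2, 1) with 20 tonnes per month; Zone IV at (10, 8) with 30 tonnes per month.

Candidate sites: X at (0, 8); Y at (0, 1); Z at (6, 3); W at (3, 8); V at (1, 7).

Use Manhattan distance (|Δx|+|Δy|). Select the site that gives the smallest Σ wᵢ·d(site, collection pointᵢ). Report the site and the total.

Total weighted distance at each candidate:
  X (0, 8): total = 535
  Y (0, 1): total = 720
  Z (6, 3): total = 582
  W (3, 8): total = 434
  V (1, 7): total = 491
Minimum is at W with total 434 blocks.

W, total 434 blocks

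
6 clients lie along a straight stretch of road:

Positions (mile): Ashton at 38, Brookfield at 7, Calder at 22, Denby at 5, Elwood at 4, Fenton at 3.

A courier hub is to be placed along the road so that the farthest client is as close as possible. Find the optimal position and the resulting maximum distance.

location 20.5, max distance 17.5

The 1-center on a line is the midpoint of the two extreme points: leftmost at 3, rightmost at 38.
Optimal location = (3 + 38)/2 = 20.5; maximum distance = (38 − 3)/2 = 17.5.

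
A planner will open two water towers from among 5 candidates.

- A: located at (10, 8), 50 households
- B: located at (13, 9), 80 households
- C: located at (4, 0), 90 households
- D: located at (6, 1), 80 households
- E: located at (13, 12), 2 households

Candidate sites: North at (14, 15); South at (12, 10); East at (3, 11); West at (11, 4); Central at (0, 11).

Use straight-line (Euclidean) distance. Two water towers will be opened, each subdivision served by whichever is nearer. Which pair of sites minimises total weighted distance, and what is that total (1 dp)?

{South, West}, total 1451.1

Evaluate every pair (each demand assigned to the nearer of the two):
  {South, West}: total = 1451.1
  {North, West}: total = 1835.4
  {East, West}: total = 1845.5
  {West, Central}: total = 1845.5
  {South, East}: total = 2088.3
  {South, Central}: total = 2177.8
  {North, South}: total = 2276.9
  {North, East}: total = 2703.0
  {North, Central}: total = 2882.4
  {East, Central}: total = 3046.0
Best pair: {South, West} with total 1451.1.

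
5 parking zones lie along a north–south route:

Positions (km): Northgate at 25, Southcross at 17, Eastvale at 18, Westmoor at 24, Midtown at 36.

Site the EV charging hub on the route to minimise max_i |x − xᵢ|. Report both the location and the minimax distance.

location 26.5, max distance 9.5

The 1-center on a line is the midpoint of the two extreme points: leftmost at 17, rightmost at 36.
Optimal location = (17 + 36)/2 = 26.5; maximum distance = (36 − 17)/2 = 9.5.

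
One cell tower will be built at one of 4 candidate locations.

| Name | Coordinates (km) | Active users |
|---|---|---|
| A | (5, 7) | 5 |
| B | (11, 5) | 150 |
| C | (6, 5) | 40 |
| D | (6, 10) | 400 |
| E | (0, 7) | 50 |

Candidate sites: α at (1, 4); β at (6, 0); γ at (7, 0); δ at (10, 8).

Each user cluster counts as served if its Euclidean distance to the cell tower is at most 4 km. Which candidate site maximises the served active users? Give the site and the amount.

Coverage radius r = 4 km; a point is covered iff (Δx)²+(Δy)² ≤ 4² = 16.
  α (1, 4): covers {E} → 50
  β (6, 0): covers {none} → 0
  γ (7, 0): covers {none} → 0
  δ (10, 8): covers {B} → 150
Maximum coverage at δ: 150 active users.

δ, covering 150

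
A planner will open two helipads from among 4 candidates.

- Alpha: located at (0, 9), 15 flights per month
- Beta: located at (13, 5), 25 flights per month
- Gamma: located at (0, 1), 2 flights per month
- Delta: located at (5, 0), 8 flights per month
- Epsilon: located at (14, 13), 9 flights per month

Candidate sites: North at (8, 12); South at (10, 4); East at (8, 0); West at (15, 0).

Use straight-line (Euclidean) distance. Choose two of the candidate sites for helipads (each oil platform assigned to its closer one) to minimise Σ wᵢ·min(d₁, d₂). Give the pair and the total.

{North, South}, total 334.1

Evaluate every pair (each demand assigned to the nearer of the two):
  {North, South}: total = 334.1
  {South, East}: total = 375.5
  {North, East}: total = 399.8
  {South, West}: total = 407.5
  {North, West}: total = 424.7
  {East, West}: total = 472.7
Best pair: {North, South} with total 334.1.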